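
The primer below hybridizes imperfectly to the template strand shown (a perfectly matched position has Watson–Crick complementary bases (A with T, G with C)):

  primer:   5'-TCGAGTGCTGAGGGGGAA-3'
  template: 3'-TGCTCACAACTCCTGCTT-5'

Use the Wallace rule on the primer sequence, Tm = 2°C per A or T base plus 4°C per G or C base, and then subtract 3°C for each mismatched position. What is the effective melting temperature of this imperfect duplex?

Primer base counts: A=4, T=3, G=9, C=2 → A+T=7, G+C=11
Perfect-match Tm = 2(7) + 4(11) = 14 + 44 = 58°C
Mismatches (positions where the bases are not complementary): 4 (at positions 1, 8, 14, 15)
Effective Tm = 58 − 4×3 = 58 − 12 = 46°C

46°C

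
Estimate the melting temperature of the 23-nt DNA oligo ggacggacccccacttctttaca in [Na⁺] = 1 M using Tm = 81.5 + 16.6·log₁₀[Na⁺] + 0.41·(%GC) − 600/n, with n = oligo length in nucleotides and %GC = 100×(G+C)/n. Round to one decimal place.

78.6°C

Length n = 23. Scanning the sequence gives G=4, T=5, A=5, C=9.
G+C = 13, so %GC = 13/23 × 100 = 56.522%
Salt term: 16.6 × (0) = 0
GC term: 0.41 × 56.522 = 23.174; length term: −600/23 = −26.087
Tm = 81.5 + (0) + 23.174 − 26.087 = 78.587 → 78.6°C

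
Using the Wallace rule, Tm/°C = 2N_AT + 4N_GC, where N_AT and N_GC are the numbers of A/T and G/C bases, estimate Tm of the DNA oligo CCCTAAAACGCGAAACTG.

54°C

Scanning the sequence gives T=2, C=6, G=3, A=7.
A+T = 9, G+C = 9
Tm = 2(9) + 4(9) = 18 + 36 = 54°C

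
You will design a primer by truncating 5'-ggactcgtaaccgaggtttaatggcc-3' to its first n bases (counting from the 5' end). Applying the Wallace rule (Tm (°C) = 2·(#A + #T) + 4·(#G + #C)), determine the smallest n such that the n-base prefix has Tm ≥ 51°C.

n = 16

First 15 bases: GGACTCGTAACCGAG → Tm = 48°C (< 51°C)
First 16 bases: GGACTCGTAACCGAGG → Tm = 52°C (≥ 51°C)
Each additional base adds 2°C (A/T) or 4°C (G/C), so Tm is non-decreasing in n; n = 16 is the first length to reach 51°C.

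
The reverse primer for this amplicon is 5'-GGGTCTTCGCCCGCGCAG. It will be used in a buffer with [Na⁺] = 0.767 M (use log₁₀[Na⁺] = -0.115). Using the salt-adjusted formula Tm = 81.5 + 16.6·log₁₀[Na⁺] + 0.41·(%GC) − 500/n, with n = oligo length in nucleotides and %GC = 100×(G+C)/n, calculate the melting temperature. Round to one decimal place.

83.7°C

Length n = 18. T=3, C=7, A=1, G=7
G+C = 14, so %GC = 14/18 × 100 = 77.778%
Salt term: 16.6 × (-0.115) = -1.909
GC term: 0.41 × 77.778 = 31.889; length term: −500/18 = −27.778
Tm = 81.5 + (-1.909) + 31.889 − 27.778 = 83.702 → 83.7°C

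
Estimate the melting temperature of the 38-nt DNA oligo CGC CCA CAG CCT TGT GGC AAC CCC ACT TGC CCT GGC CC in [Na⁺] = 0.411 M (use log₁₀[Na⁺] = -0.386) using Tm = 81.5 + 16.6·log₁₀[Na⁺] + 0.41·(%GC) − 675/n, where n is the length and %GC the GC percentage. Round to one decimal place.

86.5°C

Length n = 38. T=6, A=5, G=8, C=19
G+C = 27, so %GC = 27/38 × 100 = 71.053%
Salt term: 16.6 × (-0.386) = -6.408
GC term: 0.41 × 71.053 = 29.132; length term: −675/38 = −17.763
Tm = 81.5 + (-6.408) + 29.132 − 17.763 = 86.461 → 86.5°C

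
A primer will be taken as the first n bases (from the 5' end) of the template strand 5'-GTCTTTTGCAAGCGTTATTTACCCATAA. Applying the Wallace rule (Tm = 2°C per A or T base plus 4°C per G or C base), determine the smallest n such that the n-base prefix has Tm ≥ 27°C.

n = 10

First 9 bases: GTCTTTTGC → Tm = 26°C (< 27°C)
First 10 bases: GTCTTTTGCA → Tm = 28°C (≥ 27°C)
Since every base adds ≥2°C, Tm only increases with n, so the threshold is first crossed at n = 10.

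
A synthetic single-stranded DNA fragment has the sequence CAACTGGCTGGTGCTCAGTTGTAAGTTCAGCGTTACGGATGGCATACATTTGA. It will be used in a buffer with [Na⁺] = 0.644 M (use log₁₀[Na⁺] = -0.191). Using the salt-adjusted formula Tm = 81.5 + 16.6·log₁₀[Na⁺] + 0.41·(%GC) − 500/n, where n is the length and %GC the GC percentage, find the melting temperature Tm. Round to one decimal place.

88.2°C

Length n = 53. T=16, G=15, C=10, A=12
G+C = 25, so %GC = 25/53 × 100 = 47.17%
Salt term: 16.6 × (-0.191) = -3.171
GC term: 0.41 × 47.17 = 19.34; length term: −500/53 = −9.434
Tm = 81.5 + (-3.171) + 19.34 − 9.434 = 88.235 → 88.2°C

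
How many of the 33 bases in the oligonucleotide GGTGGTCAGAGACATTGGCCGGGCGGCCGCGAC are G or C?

24

Scanning the sequence gives C=9, A=5, T=4, G=15.
G+C = 15 + 9 = 24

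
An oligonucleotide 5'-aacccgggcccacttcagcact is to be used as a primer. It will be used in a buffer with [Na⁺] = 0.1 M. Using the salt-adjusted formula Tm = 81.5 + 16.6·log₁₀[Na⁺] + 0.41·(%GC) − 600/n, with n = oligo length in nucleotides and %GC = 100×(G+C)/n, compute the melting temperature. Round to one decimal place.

63.7°C

Length n = 22. Scanning the sequence gives C=10, T=3, G=4, A=5.
G+C = 14, so %GC = 14/22 × 100 = 63.636%
Salt term: 16.6 × (-1) = -16.6
GC term: 0.41 × 63.636 = 26.091; length term: −600/22 = −27.273
Tm = 81.5 + (-16.6) + 26.091 − 27.273 = 63.718 → 63.7°C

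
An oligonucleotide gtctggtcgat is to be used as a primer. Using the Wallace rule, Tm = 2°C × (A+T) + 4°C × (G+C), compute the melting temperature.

34°C

Base counts: C=2, A=1, G=4, T=4
A+T = 5, G+C = 6
Tm = 4·6 + 2·5 = 24 + 10 = 34°C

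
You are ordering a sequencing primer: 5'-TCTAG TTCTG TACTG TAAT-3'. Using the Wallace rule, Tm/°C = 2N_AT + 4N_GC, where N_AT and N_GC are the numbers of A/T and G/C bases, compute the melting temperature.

50°C

Base counts: G=3, C=3, A=4, T=9
So N_AT = 13 and N_GC = 6.
Tm = 4·6 + 2·13 = 24 + 26 = 50°C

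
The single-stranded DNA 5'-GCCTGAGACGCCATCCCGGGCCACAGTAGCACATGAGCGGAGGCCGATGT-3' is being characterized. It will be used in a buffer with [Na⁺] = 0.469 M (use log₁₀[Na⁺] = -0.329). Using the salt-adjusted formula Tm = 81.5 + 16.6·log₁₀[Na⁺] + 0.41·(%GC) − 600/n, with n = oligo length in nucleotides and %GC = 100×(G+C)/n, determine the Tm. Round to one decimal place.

Length n = 50. C=16, T=6, G=17, A=11
G+C = 33, so %GC = 33/50 × 100 = 66%
Salt term: 16.6 × (-0.329) = -5.461
GC term: 0.41 × 66 = 27.06; length term: −600/50 = −12
Tm = 81.5 + (-5.461) + 27.06 − 12 = 91.099 → 91.1°C

91.1°C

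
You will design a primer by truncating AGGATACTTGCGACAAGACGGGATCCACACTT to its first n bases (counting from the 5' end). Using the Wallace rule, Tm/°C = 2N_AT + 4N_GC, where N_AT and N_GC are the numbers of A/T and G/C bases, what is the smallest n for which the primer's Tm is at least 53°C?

First 18 bases: AGGATACTTGCGACAAGA → Tm = 52°C (< 53°C)
First 19 bases: AGGATACTTGCGACAAGAC → Tm = 56°C (≥ 53°C)
Since every base adds ≥2°C, Tm only increases with n, so the threshold is first crossed at n = 19.

n = 19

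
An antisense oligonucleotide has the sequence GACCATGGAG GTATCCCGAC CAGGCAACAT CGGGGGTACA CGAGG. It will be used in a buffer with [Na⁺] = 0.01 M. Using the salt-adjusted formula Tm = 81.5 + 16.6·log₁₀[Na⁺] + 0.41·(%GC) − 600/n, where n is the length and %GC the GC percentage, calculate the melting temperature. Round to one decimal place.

60.5°C

Length n = 45. C=12, T=5, A=12, G=16
G+C = 28, so %GC = 28/45 × 100 = 62.222%
Salt term: 16.6 × (-2) = -33.2
GC term: 0.41 × 62.222 = 25.511; length term: −600/45 = −13.333
Tm = 81.5 + (-33.2) + 25.511 − 13.333 = 60.478 → 60.5°C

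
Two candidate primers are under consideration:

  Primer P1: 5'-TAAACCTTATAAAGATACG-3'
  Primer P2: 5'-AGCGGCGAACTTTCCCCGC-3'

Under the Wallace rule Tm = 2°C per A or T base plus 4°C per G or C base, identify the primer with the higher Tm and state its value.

Primer P1: A+T=14, G+C=5 → Tm = 2(14)+4(5) = 48°C
Primer P2: A+T=6, G+C=13 → Tm = 2(6)+4(13) = 64°C
48°C vs 64°C → primer P2 is higher.

Primer P2, 64°C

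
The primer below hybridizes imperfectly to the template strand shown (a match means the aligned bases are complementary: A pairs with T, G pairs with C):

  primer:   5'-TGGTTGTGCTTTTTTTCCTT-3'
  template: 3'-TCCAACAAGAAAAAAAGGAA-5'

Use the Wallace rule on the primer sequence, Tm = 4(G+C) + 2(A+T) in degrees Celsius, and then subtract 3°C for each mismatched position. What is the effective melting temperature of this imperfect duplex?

48°C

Primer base counts: A=0, T=13, G=4, C=3 → A+T=13, G+C=7
Perfect-match Tm = 2(13) + 4(7) = 26 + 28 = 54°C
Mismatches (positions where the bases are not complementary): 2 (at positions 1, 8)
Effective Tm = 54 − 2×3 = 54 − 6 = 48°C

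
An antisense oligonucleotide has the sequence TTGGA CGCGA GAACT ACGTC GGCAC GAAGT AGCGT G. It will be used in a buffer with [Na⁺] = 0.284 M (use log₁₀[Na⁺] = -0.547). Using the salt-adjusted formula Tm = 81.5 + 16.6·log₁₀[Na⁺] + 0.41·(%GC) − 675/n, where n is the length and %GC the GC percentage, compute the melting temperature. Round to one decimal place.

Length n = 36. Base counts: C=8, A=9, G=13, T=6
G+C = 21, so %GC = 21/36 × 100 = 58.333%
Salt term: 16.6 × (-0.547) = -9.08
GC term: 0.41 × 58.333 = 23.917; length term: −675/36 = −18.75
Tm = 81.5 + (-9.08) + 23.917 − 18.75 = 77.587 → 77.6°C

77.6°C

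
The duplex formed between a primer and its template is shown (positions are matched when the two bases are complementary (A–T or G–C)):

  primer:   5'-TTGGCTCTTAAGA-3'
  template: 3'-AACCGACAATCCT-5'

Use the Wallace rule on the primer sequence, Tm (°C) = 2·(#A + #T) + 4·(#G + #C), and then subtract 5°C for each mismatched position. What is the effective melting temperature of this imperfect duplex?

26°C

Primer base counts: A=3, T=5, G=3, C=2 → A+T=8, G+C=5
Perfect-match Tm = 2(8) + 4(5) = 16 + 20 = 36°C
Mismatches (positions where the bases are not complementary): 2 (at positions 7, 11)
Effective Tm = 36 − 2×5 = 36 − 10 = 26°C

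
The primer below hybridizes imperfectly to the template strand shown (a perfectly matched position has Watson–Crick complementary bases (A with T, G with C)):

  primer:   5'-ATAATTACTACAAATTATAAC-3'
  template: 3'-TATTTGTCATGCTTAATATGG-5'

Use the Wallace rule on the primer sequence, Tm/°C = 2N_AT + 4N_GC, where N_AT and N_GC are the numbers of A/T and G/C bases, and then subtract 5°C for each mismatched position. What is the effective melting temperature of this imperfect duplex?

Primer base counts: A=11, T=7, G=0, C=3 → A+T=18, G+C=3
Perfect-match Tm = 2(18) + 4(3) = 36 + 12 = 48°C
Mismatches (positions where the bases are not complementary): 5 (at positions 5, 6, 8, 12, 20)
Effective Tm = 48 − 5×5 = 48 − 25 = 23°C

23°C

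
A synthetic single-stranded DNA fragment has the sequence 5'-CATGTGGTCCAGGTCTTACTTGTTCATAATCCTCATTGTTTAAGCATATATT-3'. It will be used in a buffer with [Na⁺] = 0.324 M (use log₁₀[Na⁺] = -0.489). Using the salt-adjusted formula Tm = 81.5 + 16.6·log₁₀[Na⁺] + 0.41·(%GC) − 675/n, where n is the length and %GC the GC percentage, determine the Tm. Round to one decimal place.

74.6°C

Length n = 52. Base counts: A=12, C=10, G=8, T=22
G+C = 18, so %GC = 18/52 × 100 = 34.615%
Salt term: 16.6 × (-0.489) = -8.117
GC term: 0.41 × 34.615 = 14.192; length term: −675/52 = −12.981
Tm = 81.5 + (-8.117) + 14.192 − 12.981 = 74.594 → 74.6°C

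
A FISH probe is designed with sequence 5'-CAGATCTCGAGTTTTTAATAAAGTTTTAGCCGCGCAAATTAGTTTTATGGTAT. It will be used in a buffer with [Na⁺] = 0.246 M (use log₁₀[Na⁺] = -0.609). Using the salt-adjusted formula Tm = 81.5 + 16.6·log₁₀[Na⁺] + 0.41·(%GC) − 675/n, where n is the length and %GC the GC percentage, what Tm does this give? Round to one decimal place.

71.8°C

Length n = 53. G=10, T=21, C=7, A=15
G+C = 17, so %GC = 17/53 × 100 = 32.075%
Salt term: 16.6 × (-0.609) = -10.109
GC term: 0.41 × 32.075 = 13.151; length term: −675/53 = −12.736
Tm = 81.5 + (-10.109) + 13.151 − 12.736 = 71.806 → 71.8°C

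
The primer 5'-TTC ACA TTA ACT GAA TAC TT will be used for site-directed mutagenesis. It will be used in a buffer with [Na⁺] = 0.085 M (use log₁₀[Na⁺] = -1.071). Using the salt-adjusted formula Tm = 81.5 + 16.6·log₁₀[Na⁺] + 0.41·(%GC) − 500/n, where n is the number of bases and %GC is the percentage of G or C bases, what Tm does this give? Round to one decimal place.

Length n = 20. Counting bases: C=4, T=8, G=1, A=7
G+C = 5, so %GC = 5/20 × 100 = 25%
Salt term: 16.6 × (-1.071) = -17.779
GC term: 0.41 × 25 = 10.25; length term: −500/20 = −25
Tm = 81.5 + (-17.779) + 10.25 − 25 = 48.971 → 49.0°C

49.0°C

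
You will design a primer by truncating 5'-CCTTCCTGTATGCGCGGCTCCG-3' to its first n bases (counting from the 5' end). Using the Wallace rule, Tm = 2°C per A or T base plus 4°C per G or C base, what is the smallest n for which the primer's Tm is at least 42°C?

n = 14

First 13 bases: CCTTCCTGTATGC → Tm = 40°C (< 42°C)
First 14 bases: CCTTCCTGTATGCG → Tm = 44°C (≥ 42°C)
Since every base adds ≥2°C, Tm only increases with n, so the threshold is first crossed at n = 14.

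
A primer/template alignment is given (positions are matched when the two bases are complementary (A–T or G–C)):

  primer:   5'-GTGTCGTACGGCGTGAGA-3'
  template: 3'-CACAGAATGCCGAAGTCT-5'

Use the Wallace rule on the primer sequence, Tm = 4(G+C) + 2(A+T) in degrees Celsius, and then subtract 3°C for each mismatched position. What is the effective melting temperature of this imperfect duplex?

Primer base counts: A=3, T=4, G=8, C=3 → A+T=7, G+C=11
Perfect-match Tm = 2(7) + 4(11) = 14 + 44 = 58°C
Mismatches (positions where the bases are not complementary): 3 (at positions 6, 13, 15)
Effective Tm = 58 − 3×3 = 58 − 9 = 49°C

49°C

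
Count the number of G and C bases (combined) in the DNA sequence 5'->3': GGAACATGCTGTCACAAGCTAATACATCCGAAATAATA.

Base counts: G=6, T=8, A=16, C=8
G+C = 6 + 8 = 14

14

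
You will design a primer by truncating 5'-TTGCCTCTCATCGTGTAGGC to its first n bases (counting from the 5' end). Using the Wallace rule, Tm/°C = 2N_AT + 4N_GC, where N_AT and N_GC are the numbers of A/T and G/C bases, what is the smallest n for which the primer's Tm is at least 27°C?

n = 9

First 8 bases: TTGCCTCT → Tm = 24°C (< 27°C)
First 9 bases: TTGCCTCTC → Tm = 28°C (≥ 27°C)
Since every base adds ≥2°C, Tm only increases with n, so the threshold is first crossed at n = 9.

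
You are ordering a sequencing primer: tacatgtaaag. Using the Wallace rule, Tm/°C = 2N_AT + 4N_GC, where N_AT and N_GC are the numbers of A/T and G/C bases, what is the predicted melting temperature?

G=2, C=1, T=3, A=5
So N_AT = 8 and N_GC = 3.
Tm = 2×8 + 4×3 = 28°C

28°C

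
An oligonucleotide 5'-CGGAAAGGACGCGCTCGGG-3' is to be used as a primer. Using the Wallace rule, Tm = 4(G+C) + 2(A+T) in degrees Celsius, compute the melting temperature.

66°C

Scanning the sequence gives A=4, C=5, G=9, T=1.
A+T = 5, G+C = 14
Tm = 2(5) + 4(14) = 10 + 56 = 66°C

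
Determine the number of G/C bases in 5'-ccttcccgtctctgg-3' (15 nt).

10

Base counts: G=3, T=5, A=0, C=7
G+C = 3 + 7 = 10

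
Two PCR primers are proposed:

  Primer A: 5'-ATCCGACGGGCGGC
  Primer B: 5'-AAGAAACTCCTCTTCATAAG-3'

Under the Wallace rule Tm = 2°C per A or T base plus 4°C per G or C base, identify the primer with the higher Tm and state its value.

Primer B, 54°C

Primer A: A+T=3, G+C=11 → Tm = 2(3)+4(11) = 50°C
Primer B: A+T=13, G+C=7 → Tm = 2(13)+4(7) = 54°C
50°C vs 54°C → primer B is higher.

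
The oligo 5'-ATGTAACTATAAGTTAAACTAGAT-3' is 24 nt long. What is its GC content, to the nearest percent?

21%

G=3, T=8, A=11, C=2
G+C = 3 + 2 = 5 out of 24 bases
%GC = 5/24 × 100 = 20.83% ≈ 21%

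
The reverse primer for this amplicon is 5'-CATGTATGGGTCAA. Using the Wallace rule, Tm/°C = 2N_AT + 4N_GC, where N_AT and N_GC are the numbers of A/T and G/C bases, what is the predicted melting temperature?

C=2, T=4, A=4, G=4
A+T = 8, G+C = 6
Tm = 2(8) + 4(6) = 16 + 24 = 40°C

40°C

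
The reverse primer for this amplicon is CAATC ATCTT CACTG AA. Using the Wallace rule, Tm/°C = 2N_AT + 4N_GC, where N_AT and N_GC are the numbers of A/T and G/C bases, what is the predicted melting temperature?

Counting bases: G=1, C=5, T=5, A=6
A+T = 11, G+C = 6
Tm = 2(11) + 4(6) = 22 + 24 = 46°C

46°C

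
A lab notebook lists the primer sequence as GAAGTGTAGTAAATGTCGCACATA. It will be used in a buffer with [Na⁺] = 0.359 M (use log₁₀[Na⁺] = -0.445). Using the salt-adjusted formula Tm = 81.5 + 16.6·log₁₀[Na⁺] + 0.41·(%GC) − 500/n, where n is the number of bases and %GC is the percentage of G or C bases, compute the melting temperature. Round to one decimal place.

68.7°C

Length n = 24. Scanning the sequence gives C=3, G=6, T=6, A=9.
G+C = 9, so %GC = 9/24 × 100 = 37.5%
Salt term: 16.6 × (-0.445) = -7.387
GC term: 0.41 × 37.5 = 15.375; length term: −500/24 = −20.833
Tm = 81.5 + (-7.387) + 15.375 − 20.833 = 68.655 → 68.7°C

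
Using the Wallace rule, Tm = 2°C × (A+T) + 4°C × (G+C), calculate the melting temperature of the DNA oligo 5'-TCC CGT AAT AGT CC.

G=2, A=3, C=5, T=4
AT pairs contribute 7, GC pairs contribute 7.
Tm = 2(7) + 4(7) = 14 + 28 = 42°C

42°C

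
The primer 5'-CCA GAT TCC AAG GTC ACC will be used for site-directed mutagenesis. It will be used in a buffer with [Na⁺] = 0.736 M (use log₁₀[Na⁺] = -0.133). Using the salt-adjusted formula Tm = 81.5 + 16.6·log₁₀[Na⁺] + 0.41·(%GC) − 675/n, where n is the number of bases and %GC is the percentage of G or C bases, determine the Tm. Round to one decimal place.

Length n = 18. A=5, T=3, C=7, G=3
G+C = 10, so %GC = 10/18 × 100 = 55.556%
Salt term: 16.6 × (-0.133) = -2.208
GC term: 0.41 × 55.556 = 22.778; length term: −675/18 = −37.5
Tm = 81.5 + (-2.208) + 22.778 − 37.5 = 64.57 → 64.6°C

64.6°C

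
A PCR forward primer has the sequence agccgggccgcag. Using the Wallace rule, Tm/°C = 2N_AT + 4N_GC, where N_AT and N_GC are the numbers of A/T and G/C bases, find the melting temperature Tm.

48°C

Counting bases: T=0, C=5, G=6, A=2
So N_AT = 2 and N_GC = 11.
Tm = 2×2 + 4×11 = 48°C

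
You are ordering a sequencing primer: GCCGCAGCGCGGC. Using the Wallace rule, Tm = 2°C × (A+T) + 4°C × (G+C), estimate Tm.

50°C

G=6, C=6, A=1, T=0
So N_AT = 1 and N_GC = 12.
Tm = 4·12 + 2·1 = 48 + 2 = 50°C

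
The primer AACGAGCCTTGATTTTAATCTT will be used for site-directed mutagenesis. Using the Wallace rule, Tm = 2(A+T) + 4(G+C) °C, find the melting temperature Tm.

Scanning the sequence gives T=9, A=6, G=3, C=4.
AT pairs contribute 15, GC pairs contribute 7.
Tm = 4·7 + 2·15 = 28 + 30 = 58°C

58°C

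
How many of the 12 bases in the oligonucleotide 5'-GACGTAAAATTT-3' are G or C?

Scanning the sequence gives A=5, C=1, T=4, G=2.
Total G or C: 2 + 1 = 3

3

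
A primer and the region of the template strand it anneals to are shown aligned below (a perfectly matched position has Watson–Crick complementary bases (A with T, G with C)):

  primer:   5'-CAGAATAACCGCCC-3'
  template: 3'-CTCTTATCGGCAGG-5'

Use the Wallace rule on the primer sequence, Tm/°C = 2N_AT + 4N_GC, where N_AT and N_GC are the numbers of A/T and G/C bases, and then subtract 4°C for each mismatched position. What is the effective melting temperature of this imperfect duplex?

Primer base counts: A=5, T=1, G=2, C=6 → A+T=6, G+C=8
Perfect-match Tm = 2(6) + 4(8) = 12 + 32 = 44°C
Mismatches (positions where the bases are not complementary): 3 (at positions 1, 8, 12)
Effective Tm = 44 − 3×4 = 44 − 12 = 32°C

32°C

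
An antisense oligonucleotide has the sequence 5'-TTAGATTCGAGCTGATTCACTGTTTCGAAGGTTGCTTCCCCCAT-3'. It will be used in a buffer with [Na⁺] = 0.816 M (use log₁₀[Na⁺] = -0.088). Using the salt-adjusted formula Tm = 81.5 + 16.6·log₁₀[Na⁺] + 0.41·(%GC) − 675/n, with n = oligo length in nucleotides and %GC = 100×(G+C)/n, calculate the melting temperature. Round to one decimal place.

Length n = 44. Scanning the sequence gives C=11, A=8, T=16, G=9.
G+C = 20, so %GC = 20/44 × 100 = 45.455%
Salt term: 16.6 × (-0.088) = -1.461
GC term: 0.41 × 45.455 = 18.637; length term: −675/44 = −15.341
Tm = 81.5 + (-1.461) + 18.637 − 15.341 = 83.335 → 83.3°C

83.3°C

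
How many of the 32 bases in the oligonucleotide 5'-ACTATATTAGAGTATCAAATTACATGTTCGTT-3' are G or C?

8

Base counts: T=13, A=11, C=4, G=4
Total G or C: 4 + 4 = 8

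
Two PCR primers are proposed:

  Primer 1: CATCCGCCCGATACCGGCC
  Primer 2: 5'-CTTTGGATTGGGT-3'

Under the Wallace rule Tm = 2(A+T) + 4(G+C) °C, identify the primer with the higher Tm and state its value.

Primer 1: A+T=5, G+C=14 → Tm = 2(5)+4(14) = 66°C
Primer 2: A+T=7, G+C=6 → Tm = 2(7)+4(6) = 38°C
66°C vs 38°C → primer 1 is higher.

Primer 1, 66°C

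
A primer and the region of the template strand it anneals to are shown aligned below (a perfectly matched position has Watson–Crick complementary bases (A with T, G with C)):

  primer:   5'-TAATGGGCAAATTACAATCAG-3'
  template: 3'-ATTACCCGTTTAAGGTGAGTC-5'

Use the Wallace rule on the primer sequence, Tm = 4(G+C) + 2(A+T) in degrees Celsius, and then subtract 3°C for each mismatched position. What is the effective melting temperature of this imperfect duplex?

50°C

Primer base counts: A=9, T=5, G=4, C=3 → A+T=14, G+C=7
Perfect-match Tm = 2(14) + 4(7) = 28 + 28 = 56°C
Mismatches (positions where the bases are not complementary): 2 (at positions 14, 17)
Effective Tm = 56 − 2×3 = 56 − 6 = 50°C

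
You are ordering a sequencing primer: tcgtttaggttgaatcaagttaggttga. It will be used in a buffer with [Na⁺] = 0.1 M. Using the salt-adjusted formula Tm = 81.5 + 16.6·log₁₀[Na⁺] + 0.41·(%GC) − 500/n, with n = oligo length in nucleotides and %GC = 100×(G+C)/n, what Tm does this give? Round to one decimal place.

61.7°C

Length n = 28. Counting bases: T=11, C=2, A=7, G=8
G+C = 10, so %GC = 10/28 × 100 = 35.714%
Salt term: 16.6 × (-1) = -16.6
GC term: 0.41 × 35.714 = 14.643; length term: −500/28 = −17.857
Tm = 81.5 + (-16.6) + 14.643 − 17.857 = 61.686 → 61.7°C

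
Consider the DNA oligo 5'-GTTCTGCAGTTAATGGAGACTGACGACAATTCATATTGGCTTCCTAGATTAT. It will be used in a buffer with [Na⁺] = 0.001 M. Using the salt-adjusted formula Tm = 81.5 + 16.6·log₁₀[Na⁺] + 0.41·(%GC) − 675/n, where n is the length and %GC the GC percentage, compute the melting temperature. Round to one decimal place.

Length n = 52. A=14, G=11, T=18, C=9
G+C = 20, so %GC = 20/52 × 100 = 38.462%
Salt term: 16.6 × (-3) = -49.8
GC term: 0.41 × 38.462 = 15.769; length term: −675/52 = −12.981
Tm = 81.5 + (-49.8) + 15.769 − 12.981 = 34.488 → 34.5°C

34.5°C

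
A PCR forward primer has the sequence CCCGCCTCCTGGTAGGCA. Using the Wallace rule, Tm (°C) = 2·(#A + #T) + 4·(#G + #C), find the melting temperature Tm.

C=8, A=2, G=5, T=3
A+T = 5, G+C = 13
Tm = 2(5) + 4(13) = 10 + 52 = 62°C

62°C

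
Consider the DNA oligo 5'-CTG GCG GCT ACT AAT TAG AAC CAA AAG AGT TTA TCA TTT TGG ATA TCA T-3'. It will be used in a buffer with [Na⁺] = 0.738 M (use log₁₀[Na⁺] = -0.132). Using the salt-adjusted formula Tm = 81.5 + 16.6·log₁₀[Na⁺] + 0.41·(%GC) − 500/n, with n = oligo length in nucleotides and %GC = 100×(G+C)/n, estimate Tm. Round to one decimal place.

Length n = 49. Counting bases: G=9, C=8, T=16, A=16
G+C = 17, so %GC = 17/49 × 100 = 34.694%
Salt term: 16.6 × (-0.132) = -2.191
GC term: 0.41 × 34.694 = 14.225; length term: −500/49 = −10.204
Tm = 81.5 + (-2.191) + 14.225 − 10.204 = 83.33 → 83.3°C

83.3°C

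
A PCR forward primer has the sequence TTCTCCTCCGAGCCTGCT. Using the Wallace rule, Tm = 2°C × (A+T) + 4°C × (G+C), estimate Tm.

58°C

T=6, A=1, C=8, G=3
So N_AT = 7 and N_GC = 11.
Tm = 4·11 + 2·7 = 44 + 14 = 58°C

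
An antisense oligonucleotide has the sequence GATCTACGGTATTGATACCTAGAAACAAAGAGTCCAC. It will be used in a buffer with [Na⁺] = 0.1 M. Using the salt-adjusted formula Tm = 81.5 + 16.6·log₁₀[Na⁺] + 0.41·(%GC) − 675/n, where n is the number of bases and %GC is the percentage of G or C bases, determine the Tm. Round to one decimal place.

Length n = 37. Scanning the sequence gives C=8, T=8, A=14, G=7.
G+C = 15, so %GC = 15/37 × 100 = 40.541%
Salt term: 16.6 × (-1) = -16.6
GC term: 0.41 × 40.541 = 16.622; length term: −675/37 = −18.243
Tm = 81.5 + (-16.6) + 16.622 − 18.243 = 63.279 → 63.3°C

63.3°C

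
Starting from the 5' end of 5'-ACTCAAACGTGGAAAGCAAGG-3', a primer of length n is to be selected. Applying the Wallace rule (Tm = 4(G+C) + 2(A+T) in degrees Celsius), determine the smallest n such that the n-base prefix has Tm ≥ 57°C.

n = 20

First 19 bases: ACTCAAACGTGGAAAGCAA → Tm = 54°C (< 57°C)
First 20 bases: ACTCAAACGTGGAAAGCAAG → Tm = 58°C (≥ 57°C)
Since every base adds ≥2°C, Tm only increases with n, so the threshold is first crossed at n = 20.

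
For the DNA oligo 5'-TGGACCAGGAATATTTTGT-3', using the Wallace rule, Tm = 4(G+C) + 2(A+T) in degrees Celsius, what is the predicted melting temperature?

C=2, G=5, T=7, A=5
AT pairs contribute 12, GC pairs contribute 7.
Tm = 2(12) + 4(7) = 24 + 28 = 52°C

52°C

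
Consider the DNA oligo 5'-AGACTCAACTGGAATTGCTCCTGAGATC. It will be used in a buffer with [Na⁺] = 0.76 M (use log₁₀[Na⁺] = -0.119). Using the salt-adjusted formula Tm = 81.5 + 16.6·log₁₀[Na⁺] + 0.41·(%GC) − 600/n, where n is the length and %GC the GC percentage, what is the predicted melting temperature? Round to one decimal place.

77.1°C

Length n = 28. A=8, G=6, C=7, T=7
G+C = 13, so %GC = 13/28 × 100 = 46.429%
Salt term: 16.6 × (-0.119) = -1.975
GC term: 0.41 × 46.429 = 19.036; length term: −600/28 = −21.429
Tm = 81.5 + (-1.975) + 19.036 − 21.429 = 77.132 → 77.1°C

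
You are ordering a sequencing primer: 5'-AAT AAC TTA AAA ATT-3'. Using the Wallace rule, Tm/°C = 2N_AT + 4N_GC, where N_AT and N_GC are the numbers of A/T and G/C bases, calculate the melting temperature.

Base counts: T=5, A=9, G=0, C=1
AT pairs contribute 14, GC pairs contribute 1.
Tm = 2(14) + 4(1) = 28 + 4 = 32°C

32°C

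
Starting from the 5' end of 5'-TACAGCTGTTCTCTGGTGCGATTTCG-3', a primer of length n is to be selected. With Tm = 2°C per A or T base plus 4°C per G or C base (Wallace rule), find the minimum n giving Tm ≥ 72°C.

First 24 bases: TACAGCTGTTCTCTGGTGCGATTT → Tm = 70°C (< 72°C)
First 25 bases: TACAGCTGTTCTCTGGTGCGATTTC → Tm = 74°C (≥ 72°C)
Each additional base adds 2°C (A/T) or 4°C (G/C), so Tm is non-decreasing in n; n = 25 is the first length to reach 72°C.

n = 25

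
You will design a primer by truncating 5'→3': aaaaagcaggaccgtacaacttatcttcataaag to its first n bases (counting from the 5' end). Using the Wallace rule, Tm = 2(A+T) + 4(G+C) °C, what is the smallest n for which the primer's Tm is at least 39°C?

n = 14

First 13 bases: AAAAAGCAGGACC → Tm = 38°C (< 39°C)
First 14 bases: AAAAAGCAGGACCG → Tm = 42°C (≥ 39°C)
Each additional base adds 2°C (A/T) or 4°C (G/C), so Tm is non-decreasing in n; n = 14 is the first length to reach 39°C.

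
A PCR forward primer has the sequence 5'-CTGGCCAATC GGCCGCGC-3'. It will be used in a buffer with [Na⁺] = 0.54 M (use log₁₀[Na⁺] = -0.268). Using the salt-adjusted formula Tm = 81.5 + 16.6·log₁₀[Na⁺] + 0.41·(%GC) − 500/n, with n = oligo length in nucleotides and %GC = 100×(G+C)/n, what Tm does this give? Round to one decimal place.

81.2°C

Length n = 18. Counting bases: A=2, G=6, C=8, T=2
G+C = 14, so %GC = 14/18 × 100 = 77.778%
Salt term: 16.6 × (-0.268) = -4.449
GC term: 0.41 × 77.778 = 31.889; length term: −500/18 = −27.778
Tm = 81.5 + (-4.449) + 31.889 − 27.778 = 81.162 → 81.2°C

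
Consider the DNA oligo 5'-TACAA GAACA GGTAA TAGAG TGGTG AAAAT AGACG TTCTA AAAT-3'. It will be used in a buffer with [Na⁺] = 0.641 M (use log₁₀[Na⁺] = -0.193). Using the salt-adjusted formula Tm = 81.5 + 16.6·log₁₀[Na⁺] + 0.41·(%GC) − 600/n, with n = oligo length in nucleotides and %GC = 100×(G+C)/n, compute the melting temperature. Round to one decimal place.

77.7°C

Length n = 44. Scanning the sequence gives A=20, G=10, C=4, T=10.
G+C = 14, so %GC = 14/44 × 100 = 31.818%
Salt term: 16.6 × (-0.193) = -3.204
GC term: 0.41 × 31.818 = 13.045; length term: −600/44 = −13.636
Tm = 81.5 + (-3.204) + 13.045 − 13.636 = 77.705 → 77.7°C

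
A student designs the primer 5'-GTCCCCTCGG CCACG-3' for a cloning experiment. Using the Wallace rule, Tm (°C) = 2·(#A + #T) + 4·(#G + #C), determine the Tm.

Counting bases: C=8, A=1, G=4, T=2
So N_AT = 3 and N_GC = 12.
Tm = 2(3) + 4(12) = 6 + 48 = 54°C

54°C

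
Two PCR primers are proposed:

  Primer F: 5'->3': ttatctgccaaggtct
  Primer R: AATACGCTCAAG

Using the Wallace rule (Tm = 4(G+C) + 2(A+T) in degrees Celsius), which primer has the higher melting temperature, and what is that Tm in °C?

Primer F, 46°C

Primer F: A+T=9, G+C=7 → Tm = 2(9)+4(7) = 46°C
Primer R: A+T=7, G+C=5 → Tm = 2(7)+4(5) = 34°C
46°C vs 34°C → primer F is higher.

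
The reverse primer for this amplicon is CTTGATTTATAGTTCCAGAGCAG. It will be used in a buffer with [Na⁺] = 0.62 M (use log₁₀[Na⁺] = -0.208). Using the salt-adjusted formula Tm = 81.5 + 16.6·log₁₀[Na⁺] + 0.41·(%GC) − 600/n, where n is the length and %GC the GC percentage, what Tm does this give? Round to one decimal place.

Length n = 23. Base counts: C=4, G=5, A=6, T=8
G+C = 9, so %GC = 9/23 × 100 = 39.13%
Salt term: 16.6 × (-0.208) = -3.453
GC term: 0.41 × 39.13 = 16.043; length term: −600/23 = −26.087
Tm = 81.5 + (-3.453) + 16.043 − 26.087 = 68.003 → 68.0°C

68.0°C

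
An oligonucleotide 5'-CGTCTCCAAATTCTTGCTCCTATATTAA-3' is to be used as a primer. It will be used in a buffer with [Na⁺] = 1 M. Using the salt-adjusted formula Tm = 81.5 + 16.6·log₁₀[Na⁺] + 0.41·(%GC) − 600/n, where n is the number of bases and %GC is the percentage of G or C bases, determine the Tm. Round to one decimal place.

74.7°C

Length n = 28. Counting bases: A=7, T=11, G=2, C=8
G+C = 10, so %GC = 10/28 × 100 = 35.714%
Salt term: 16.6 × (0) = 0
GC term: 0.41 × 35.714 = 14.643; length term: −600/28 = −21.429
Tm = 81.5 + (0) + 14.643 − 21.429 = 74.714 → 74.7°C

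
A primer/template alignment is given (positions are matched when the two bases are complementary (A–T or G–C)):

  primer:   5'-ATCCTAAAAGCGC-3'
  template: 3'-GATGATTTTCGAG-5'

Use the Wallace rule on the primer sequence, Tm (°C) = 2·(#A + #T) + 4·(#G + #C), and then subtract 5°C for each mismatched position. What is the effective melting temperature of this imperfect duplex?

Primer base counts: A=5, T=2, G=2, C=4 → A+T=7, G+C=6
Perfect-match Tm = 2(7) + 4(6) = 14 + 24 = 38°C
Mismatches (positions where the bases are not complementary): 3 (at positions 1, 3, 12)
Effective Tm = 38 − 3×5 = 38 − 15 = 23°C

23°C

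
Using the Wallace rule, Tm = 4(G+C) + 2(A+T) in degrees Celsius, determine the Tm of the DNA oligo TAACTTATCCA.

C=3, A=4, T=4, G=0
A+T = 8, G+C = 3
Tm = 2(8) + 4(3) = 16 + 12 = 28°C

28°C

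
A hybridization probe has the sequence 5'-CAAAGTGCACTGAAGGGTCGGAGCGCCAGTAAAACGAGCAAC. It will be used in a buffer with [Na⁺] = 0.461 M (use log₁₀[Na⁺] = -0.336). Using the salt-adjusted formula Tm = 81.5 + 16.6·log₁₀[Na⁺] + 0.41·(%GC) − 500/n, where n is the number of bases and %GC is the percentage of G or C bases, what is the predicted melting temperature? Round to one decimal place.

86.5°C

Length n = 42. A=15, T=4, C=10, G=13
G+C = 23, so %GC = 23/42 × 100 = 54.762%
Salt term: 16.6 × (-0.336) = -5.578
GC term: 0.41 × 54.762 = 22.452; length term: −500/42 = −11.905
Tm = 81.5 + (-5.578) + 22.452 − 11.905 = 86.469 → 86.5°C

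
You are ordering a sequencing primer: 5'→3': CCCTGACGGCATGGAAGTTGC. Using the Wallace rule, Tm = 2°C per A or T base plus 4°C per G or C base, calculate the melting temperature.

68°C

Counting bases: C=6, T=4, G=7, A=4
So N_AT = 8 and N_GC = 13.
Tm = 4·13 + 2·8 = 52 + 16 = 68°C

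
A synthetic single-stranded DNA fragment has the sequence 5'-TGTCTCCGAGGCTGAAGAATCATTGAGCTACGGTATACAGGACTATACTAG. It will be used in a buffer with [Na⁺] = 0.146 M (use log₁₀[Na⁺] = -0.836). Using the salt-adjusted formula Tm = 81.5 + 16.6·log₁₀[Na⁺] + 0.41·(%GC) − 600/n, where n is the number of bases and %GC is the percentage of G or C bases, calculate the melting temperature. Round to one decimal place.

74.3°C

Length n = 51. G=13, T=13, A=15, C=10
G+C = 23, so %GC = 23/51 × 100 = 45.098%
Salt term: 16.6 × (-0.836) = -13.878
GC term: 0.41 × 45.098 = 18.49; length term: −600/51 = −11.765
Tm = 81.5 + (-13.878) + 18.49 − 11.765 = 74.347 → 74.3°C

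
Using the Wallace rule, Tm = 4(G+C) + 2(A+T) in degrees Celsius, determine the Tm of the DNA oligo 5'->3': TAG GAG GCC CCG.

42°C

Counting bases: C=4, T=1, G=5, A=2
So N_AT = 3 and N_GC = 9.
Tm = 4·9 + 2·3 = 36 + 6 = 42°C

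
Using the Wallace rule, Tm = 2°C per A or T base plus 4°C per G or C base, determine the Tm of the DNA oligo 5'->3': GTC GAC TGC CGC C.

Base counts: T=2, C=6, G=4, A=1
A+T = 3, G+C = 10
Tm = 2(3) + 4(10) = 6 + 40 = 46°C

46°C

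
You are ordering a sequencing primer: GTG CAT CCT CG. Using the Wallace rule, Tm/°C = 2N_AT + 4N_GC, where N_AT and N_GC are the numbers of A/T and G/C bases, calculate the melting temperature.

36°C

G=3, A=1, T=3, C=4
AT pairs contribute 4, GC pairs contribute 7.
Tm = 4·7 + 2·4 = 28 + 8 = 36°C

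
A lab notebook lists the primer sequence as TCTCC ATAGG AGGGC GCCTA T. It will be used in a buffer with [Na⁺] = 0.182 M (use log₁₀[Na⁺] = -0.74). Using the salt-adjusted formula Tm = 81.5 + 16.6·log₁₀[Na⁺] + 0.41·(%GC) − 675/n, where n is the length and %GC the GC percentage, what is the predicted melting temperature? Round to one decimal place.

60.5°C

Length n = 21. T=5, A=4, C=6, G=6
G+C = 12, so %GC = 12/21 × 100 = 57.143%
Salt term: 16.6 × (-0.74) = -12.284
GC term: 0.41 × 57.143 = 23.429; length term: −675/21 = −32.143
Tm = 81.5 + (-12.284) + 23.429 − 32.143 = 60.502 → 60.5°C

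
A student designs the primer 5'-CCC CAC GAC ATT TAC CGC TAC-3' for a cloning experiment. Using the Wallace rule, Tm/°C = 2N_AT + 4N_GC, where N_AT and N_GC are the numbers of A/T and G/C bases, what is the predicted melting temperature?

Counting bases: C=10, G=2, A=5, T=4
AT pairs contribute 9, GC pairs contribute 12.
Tm = 2(9) + 4(12) = 18 + 48 = 66°C

66°C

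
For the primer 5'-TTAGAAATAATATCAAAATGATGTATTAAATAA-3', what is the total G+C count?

T=11, G=3, A=18, C=1
G+C = 3 + 1 = 4

4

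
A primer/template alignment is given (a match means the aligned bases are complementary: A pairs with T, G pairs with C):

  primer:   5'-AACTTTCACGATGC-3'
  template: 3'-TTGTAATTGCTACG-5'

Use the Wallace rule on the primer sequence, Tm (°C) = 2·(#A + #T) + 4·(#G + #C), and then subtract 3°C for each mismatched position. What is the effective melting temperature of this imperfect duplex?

Primer base counts: A=4, T=4, G=2, C=4 → A+T=8, G+C=6
Perfect-match Tm = 2(8) + 4(6) = 16 + 24 = 40°C
Mismatches (positions where the bases are not complementary): 2 (at positions 4, 7)
Effective Tm = 40 − 2×3 = 40 − 6 = 34°C

34°C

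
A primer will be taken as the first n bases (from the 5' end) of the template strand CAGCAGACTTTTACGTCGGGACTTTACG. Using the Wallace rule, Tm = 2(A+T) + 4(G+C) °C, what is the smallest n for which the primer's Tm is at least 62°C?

n = 20

First 19 bases: CAGCAGACTTTTACGTCGG → Tm = 58°C (< 62°C)
First 20 bases: CAGCAGACTTTTACGTCGGG → Tm = 62°C (≥ 62°C)
Since every base adds ≥2°C, Tm only increases with n, so the threshold is first crossed at n = 20.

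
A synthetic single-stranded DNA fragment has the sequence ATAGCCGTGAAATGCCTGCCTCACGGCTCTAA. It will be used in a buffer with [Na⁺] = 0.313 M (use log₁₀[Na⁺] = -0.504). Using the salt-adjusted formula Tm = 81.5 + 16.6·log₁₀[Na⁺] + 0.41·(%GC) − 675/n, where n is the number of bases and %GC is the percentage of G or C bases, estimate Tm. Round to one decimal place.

73.8°C

Length n = 32. Base counts: T=7, C=10, A=8, G=7
G+C = 17, so %GC = 17/32 × 100 = 53.125%
Salt term: 16.6 × (-0.504) = -8.366
GC term: 0.41 × 53.125 = 21.781; length term: −675/32 = −21.094
Tm = 81.5 + (-8.366) + 21.781 − 21.094 = 73.821 → 73.8°C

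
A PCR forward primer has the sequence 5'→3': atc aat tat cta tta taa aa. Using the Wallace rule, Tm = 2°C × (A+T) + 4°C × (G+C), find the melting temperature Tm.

Base counts: T=8, A=10, G=0, C=2
So N_AT = 18 and N_GC = 2.
Tm = 2(18) + 4(2) = 36 + 8 = 44°C

44°C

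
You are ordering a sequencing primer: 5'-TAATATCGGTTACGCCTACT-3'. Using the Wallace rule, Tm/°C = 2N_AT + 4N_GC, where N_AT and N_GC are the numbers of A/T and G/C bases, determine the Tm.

56°C

T=7, G=3, A=5, C=5
So N_AT = 12 and N_GC = 8.
Tm = 2(12) + 4(8) = 24 + 32 = 56°C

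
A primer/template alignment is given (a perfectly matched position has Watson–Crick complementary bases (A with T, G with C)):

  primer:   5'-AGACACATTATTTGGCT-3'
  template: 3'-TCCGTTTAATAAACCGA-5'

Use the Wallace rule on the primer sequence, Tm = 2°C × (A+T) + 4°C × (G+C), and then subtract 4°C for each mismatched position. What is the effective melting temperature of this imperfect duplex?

38°C

Primer base counts: A=5, T=6, G=3, C=3 → A+T=11, G+C=6
Perfect-match Tm = 2(11) + 4(6) = 22 + 24 = 46°C
Mismatches (positions where the bases are not complementary): 2 (at positions 3, 6)
Effective Tm = 46 − 2×4 = 46 − 8 = 38°C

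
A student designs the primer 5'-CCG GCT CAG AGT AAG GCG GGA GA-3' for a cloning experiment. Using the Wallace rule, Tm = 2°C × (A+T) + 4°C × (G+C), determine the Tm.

Counting bases: T=2, A=6, C=5, G=10
AT pairs contribute 8, GC pairs contribute 15.
Tm = 2(8) + 4(15) = 16 + 60 = 76°C

76°C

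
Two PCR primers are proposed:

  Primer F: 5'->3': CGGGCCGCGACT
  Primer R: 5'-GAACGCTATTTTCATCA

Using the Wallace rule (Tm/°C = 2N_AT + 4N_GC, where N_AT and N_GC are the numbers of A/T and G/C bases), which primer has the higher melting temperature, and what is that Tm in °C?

Primer R, 46°C

Primer F: A+T=2, G+C=10 → Tm = 2(2)+4(10) = 44°C
Primer R: A+T=11, G+C=6 → Tm = 2(11)+4(6) = 46°C
44°C vs 46°C → primer R is higher.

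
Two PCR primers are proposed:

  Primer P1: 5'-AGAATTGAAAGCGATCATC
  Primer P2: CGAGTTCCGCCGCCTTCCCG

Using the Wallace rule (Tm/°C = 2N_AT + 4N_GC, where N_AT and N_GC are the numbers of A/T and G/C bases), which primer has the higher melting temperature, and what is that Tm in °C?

Primer P2, 70°C

Primer P1: A+T=12, G+C=7 → Tm = 2(12)+4(7) = 52°C
Primer P2: A+T=5, G+C=15 → Tm = 2(5)+4(15) = 70°C
52°C vs 70°C → primer P2 is higher.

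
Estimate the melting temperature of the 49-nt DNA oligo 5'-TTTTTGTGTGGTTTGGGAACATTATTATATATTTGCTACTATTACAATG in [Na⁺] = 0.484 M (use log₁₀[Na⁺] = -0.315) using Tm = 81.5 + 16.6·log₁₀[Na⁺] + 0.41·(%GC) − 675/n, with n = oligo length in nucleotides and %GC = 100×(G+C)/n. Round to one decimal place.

73.4°C

Length n = 49. Scanning the sequence gives T=24, A=12, G=9, C=4.
G+C = 13, so %GC = 13/49 × 100 = 26.531%
Salt term: 16.6 × (-0.315) = -5.229
GC term: 0.41 × 26.531 = 10.878; length term: −675/49 = −13.776
Tm = 81.5 + (-5.229) + 10.878 − 13.776 = 73.373 → 73.4°C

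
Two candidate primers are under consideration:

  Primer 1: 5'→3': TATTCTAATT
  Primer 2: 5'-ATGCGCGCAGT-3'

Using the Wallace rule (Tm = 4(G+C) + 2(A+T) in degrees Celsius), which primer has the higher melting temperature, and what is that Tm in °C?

Primer 2, 36°C

Primer 1: A+T=9, G+C=1 → Tm = 2(9)+4(1) = 22°C
Primer 2: A+T=4, G+C=7 → Tm = 2(4)+4(7) = 36°C
22°C vs 36°C → primer 2 is higher.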